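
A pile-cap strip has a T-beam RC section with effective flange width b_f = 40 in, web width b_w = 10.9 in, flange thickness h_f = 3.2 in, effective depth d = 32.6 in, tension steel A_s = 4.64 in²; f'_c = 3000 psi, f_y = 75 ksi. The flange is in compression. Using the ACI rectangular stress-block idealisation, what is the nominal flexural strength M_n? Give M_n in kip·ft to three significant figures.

M_n ≈ 895 kip·ft

Tension: T = A_s f_y = 4.64 × 75 = 348 kips.
Try a within the flange: a = T/(0.85 f'_c b_f) = 348/(0.85 × 3 × 40) = 3.412 in.
a = 3.412 > h_f = 3.2 in: the block extends into the web. Split into flange-overhang and web parts.
C_f = 0.85 f'_c (b_f − b_w) h_f = 0.85 × 3 × (40 − 10.9) × 3.2 = 237.5 kips.
Remaining web compression depth: a_w = (T − C_f)/(0.85 f'_c b_w) = (348 − 237.5)/(0.85 × 3 × 10.9) = 3.976 in.
M_n = C_f(d − h_f/2) + (T − C_f)(d − a_w/2) = 237.5 × (32.6 − 1.6) + 110.5 × (32.6 − 1.988) = 7362.5 + 3382.6 = 10745.1 kip·in.
M_n = 10745.1/12 = 895.43 kip·ft.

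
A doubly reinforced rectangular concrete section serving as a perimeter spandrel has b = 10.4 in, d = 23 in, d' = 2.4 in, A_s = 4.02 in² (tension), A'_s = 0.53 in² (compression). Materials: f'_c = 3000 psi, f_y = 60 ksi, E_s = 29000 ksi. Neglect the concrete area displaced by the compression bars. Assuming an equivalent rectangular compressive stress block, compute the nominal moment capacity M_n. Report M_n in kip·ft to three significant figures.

M_n ≈ 387 kip·ft

Assume both steels yield.
a = (A_s − A'_s) f_y/(0.85 f'_c b) = (4.02 − 0.53) × 60/(0.85 × 3 × 10.4) = 7.896 in.
c = a/β₁ = 7.896/0.85 = 9.289 in; ε'_s = 0.003(c − d')/c = 0.0022 ≥ ε_y = 0.0021, so the compression steel yields.
M_n = (A_s − A'_s) f_y (d − a/2) + A'_s f_y (d − d') = 209.4 × (23 − 3.948) + 31.8 × (23 − 2.4) = 3989.5 + 655.1 = 4644.6 kip·in = 4644.6/12 = 387.05 kip·ft.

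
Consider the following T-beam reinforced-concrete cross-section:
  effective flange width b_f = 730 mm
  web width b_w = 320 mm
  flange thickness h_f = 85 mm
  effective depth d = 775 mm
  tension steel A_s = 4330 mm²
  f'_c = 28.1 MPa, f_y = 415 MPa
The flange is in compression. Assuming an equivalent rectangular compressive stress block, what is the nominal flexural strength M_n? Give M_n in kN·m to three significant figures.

Tension: T = A_s f_y = 4330 × 415 = 1796950 N.
Try a within the flange: a = T/(0.85 f'_c b_f) = 1796950/(0.85 × 28.1 × 730) = 103.06 mm.
a = 103.06 > h_f = 85 mm: the block extends into the web. Split into flange-overhang and web parts.
C_f = 0.85 f'_c (b_f − b_w) h_f = 0.85 × 28.1 × (730 − 320) × 85 = 832392 N.
Remaining web compression depth: a_w = (T − C_f)/(0.85 f'_c b_w) = (1796950 − 832392)/(0.85 × 28.1 × 320) = 126.20 mm.
M_n = C_f(d − h_f/2) + (T − C_f)(d − a_w/2) = 832392 × (775 − 42.5) + 964558 × (775 − 63.1) = 609.73 + 686.67 = 1296.40 × 10⁶ N·mm.
M_n = 1296.40 kN·m.

M_n ≈ 1300 kN·m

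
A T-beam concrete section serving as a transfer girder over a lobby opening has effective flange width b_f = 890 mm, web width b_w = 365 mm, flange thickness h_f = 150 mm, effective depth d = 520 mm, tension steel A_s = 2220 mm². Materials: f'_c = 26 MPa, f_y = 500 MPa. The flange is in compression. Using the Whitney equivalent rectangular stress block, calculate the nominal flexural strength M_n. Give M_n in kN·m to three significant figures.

Tension: T = A_s f_y = 2220 × 500 = 1110000 N.
Try a within the flange: a = T/(0.85 f'_c b_f) = 1110000/(0.85 × 26 × 890) = 56.43 mm.
Since a = 56.43 ≤ h_f = 150 mm, the stress block lies entirely in the flange; analyse as a rectangular beam of width b_f.
M_n = T(d − a/2) = 1110000 × (520 − 28.215) = 545.88 × 10⁶ N·mm.
M_n = 545.88 kN·m.

M_n ≈ 546 kN·m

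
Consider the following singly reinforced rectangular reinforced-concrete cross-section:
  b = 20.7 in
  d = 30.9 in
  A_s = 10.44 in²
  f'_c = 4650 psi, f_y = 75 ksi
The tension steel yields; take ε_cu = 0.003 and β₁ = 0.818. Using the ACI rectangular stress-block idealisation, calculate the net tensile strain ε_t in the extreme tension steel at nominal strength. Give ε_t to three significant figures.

ε_t ≈ 0.00492

a = A_s f_y/(0.85 f'_c b) = 9.570 in.
β₁ = 0.818, so c = a/β₁ = 9.570/0.818 = 11.699 in.
From the linear strain diagram with ε_cu = 0.003: ε_t = 0.003 (d − c)/c = 0.003 × (30.9 − 11.699)/11.699 = 0.00492.
ε_t is between 0.004 and 0.005 — transition zone.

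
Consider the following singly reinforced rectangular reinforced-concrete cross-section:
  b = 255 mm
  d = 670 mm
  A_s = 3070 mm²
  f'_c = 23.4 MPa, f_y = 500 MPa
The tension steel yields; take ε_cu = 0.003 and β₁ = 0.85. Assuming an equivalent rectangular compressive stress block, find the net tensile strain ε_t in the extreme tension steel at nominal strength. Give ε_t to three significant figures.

a = A_s f_y/(0.85 f'_c b) = 302.64 mm.
β₁ = 0.85, so c = a/β₁ = 302.64/0.85 = 356.05 mm.
From the linear strain diagram with ε_cu = 0.003: ε_t = 0.003 (d − c)/c = 0.003 × (670 − 356.05)/356.05 = 0.00265.
ε_t < 0.004 — the section is over-reinforced for flexure under ACI limits.

ε_t ≈ 0.00265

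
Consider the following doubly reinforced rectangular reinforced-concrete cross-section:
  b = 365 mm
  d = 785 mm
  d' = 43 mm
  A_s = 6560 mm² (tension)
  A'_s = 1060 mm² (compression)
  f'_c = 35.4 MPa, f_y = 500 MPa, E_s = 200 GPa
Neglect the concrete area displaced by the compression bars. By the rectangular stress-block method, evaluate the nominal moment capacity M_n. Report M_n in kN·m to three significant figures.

Assume both tension and compression steel yield.
Net tension couple steel: A_s − A'_s = 5500 mm².
a = (A_s − A'_s) f_y / (0.85 f'_c b) = 2750000/(0.85 × 35.4 × 365) = 250.39 mm.
c = a/β₁ = 250.39/0.797 = 314.17 mm; ε'_s = 0.003(c − d')/c = 0.0026 ≥ f_y/E_s = 0.0025, so compression steel does yield.
M_n = (A_s − A'_s) f_y (d − a/2) + A'_s f_y (d − d') = [2750000 × (785 − 125.195) + 530000 × (785 − 43)] × 10⁻⁶ = 1814.46 + 393.26 = 2207.72 kN·m.

M_n ≈ 2210 kN·m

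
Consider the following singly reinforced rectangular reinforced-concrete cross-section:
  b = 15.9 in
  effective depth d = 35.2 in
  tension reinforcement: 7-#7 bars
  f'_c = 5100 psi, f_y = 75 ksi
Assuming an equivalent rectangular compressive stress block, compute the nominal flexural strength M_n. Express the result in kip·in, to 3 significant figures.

M_n ≈ 10400 kip·in

A_s = 7 × 0.6 = 4.2 in².
T = A_s f_y = 4.2 × 75 = 315 kips.
a = T/(0.85 f'_c b) = 315/(0.85 × 5.1 × 15.9) = 4.570 in.
M_n = T(d − a/2) = 315 × (35.2 − 2.285) = 10368.2 kip·in.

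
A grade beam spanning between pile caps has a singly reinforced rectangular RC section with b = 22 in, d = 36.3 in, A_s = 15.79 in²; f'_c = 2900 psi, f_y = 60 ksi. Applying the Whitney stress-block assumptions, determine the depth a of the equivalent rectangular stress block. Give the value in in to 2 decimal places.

a ≈ 17.47 in

T = A_s f_y = 15.79 × 60 = 947.4 kips.
a = T/(0.85 f'_c b) = 947.4/(0.85 × 2.9 × 22) = 17.47 in.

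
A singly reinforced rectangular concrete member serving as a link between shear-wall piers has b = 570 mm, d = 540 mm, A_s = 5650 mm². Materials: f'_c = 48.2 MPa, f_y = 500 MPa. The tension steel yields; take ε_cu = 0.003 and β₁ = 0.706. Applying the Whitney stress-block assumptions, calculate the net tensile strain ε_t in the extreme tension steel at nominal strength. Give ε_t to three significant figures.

a = A_s f_y/(0.85 f'_c b) = 120.97 mm.
β₁ = 0.706, so c = a/β₁ = 120.97/0.706 = 171.35 mm.
From the linear strain diagram with ε_cu = 0.003: ε_t = 0.003 (d − c)/c = 0.003 × (540 − 171.35)/171.35 = 0.00645.
Since ε_t ≥ 0.005, the section is tension-controlled.

ε_t ≈ 0.00645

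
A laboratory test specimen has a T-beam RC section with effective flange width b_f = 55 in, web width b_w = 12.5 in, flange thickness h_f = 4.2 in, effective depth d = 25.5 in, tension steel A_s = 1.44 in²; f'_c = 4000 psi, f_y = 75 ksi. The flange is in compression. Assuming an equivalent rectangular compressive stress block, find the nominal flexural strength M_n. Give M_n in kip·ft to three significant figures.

M_n ≈ 227 kip·ft

Tension: T = A_s f_y = 1.44 × 75 = 108 kips.
Try a within the flange: a = T/(0.85 f'_c b_f) = 108/(0.85 × 4 × 55) = 0.578 in.
Since a = 0.578 ≤ h_f = 4.2 in, the stress block lies entirely in the flange; analyse as a rectangular beam of width b_f.
M_n = T(d − a/2) = 108 × (25.5 − 0.289) = 2722.8 kip·in.
M_n = 2722.8/12 = 226.90 kip·ft.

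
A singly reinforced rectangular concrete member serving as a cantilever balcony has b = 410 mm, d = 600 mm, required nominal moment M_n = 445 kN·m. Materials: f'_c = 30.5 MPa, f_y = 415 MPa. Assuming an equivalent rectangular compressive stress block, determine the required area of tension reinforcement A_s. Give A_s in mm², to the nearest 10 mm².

With M_n = 0.85 f'_c a b (d − a/2), solve the quadratic for a:
a = d − √(d² − 2M_n/(0.85 f'_c b)) = 600 − √(600² − 2 × 445×10⁶/(0.85 × 30.5 × 410)) = 74.39 mm.
A_s = 0.85 f'_c a b / f_y = 0.85 × 30.5 × 74.39 × 410 / 415 = 1905.3 mm².

A_s ≈ 1910 mm²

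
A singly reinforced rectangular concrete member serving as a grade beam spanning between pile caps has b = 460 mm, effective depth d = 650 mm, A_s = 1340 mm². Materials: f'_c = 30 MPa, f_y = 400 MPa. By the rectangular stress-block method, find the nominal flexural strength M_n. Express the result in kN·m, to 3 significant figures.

M_n ≈ 336 kN·m

T = A_s f_y = 1340 × 400 = 536000 N = 536 kN.
From C = T: a = T/(0.85 f'_c b) = 536000/(0.85 × 30 × 460) = 45.69 mm.
M_n = T(d − a/2) = 536 kN × (650 − 22.845) mm = 336.16 kN·m.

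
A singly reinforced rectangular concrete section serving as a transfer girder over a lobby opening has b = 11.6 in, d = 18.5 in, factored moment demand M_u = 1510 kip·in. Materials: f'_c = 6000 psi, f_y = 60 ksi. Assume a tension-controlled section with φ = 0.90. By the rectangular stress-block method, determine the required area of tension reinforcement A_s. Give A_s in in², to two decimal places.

M_n = M_u/φ = 1510/0.90 = 1677.78 kip·in.
From M_n = 0.85 f'_c a b (d − a/2):
a = d − √(d² − 2M_n/(0.85 f'_c b)) = 18.5 − √(18.5² − 2 × 1677.78/(0.85 × 6 × 11.6)) = 1.602 in.
A_s = 0.85 f'_c a b / f_y = 0.85 × 6 × 1.602 × 11.6 / 60 = 1.580 in².

A_s ≈ 1.58 in²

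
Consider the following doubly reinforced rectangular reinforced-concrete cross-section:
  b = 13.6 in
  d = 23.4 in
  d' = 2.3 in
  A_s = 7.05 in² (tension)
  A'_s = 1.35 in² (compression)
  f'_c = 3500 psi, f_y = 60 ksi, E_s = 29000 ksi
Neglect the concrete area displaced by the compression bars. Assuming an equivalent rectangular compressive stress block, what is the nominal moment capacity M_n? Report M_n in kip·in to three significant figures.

Assume both steels yield.
a = (A_s − A'_s) f_y/(0.85 f'_c b) = (7.05 − 1.35) × 60/(0.85 × 3.5 × 13.6) = 8.453 in.
c = a/β₁ = 8.453/0.85 = 9.945 in; ε'_s = 0.003(c − d')/c = 0.0023 ≥ ε_y = 0.0021, so the compression steel yields.
M_n = (A_s − A'_s) f_y (d − a/2) + A'_s f_y (d − d') = 342 × (23.4 − 4.2265) + 81 × (23.4 − 2.3) = 6557.3 + 1709.1 = 8266.4 kip·in.

M_n ≈ 8270 kip·in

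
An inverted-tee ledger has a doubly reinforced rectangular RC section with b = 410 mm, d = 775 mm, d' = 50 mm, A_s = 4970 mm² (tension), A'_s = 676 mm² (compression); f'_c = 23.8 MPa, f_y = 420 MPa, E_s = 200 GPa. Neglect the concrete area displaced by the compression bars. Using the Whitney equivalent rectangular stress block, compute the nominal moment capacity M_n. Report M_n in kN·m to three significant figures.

Assume both tension and compression steel yield.
Net tension couple steel: A_s − A'_s = 4294 mm².
a = (A_s − A'_s) f_y / (0.85 f'_c b) = 1803480/(0.85 × 23.8 × 410) = 217.44 mm.
c = a/β₁ = 217.44/0.85 = 255.81 mm; ε'_s = 0.003(c − d')/c = 0.0024 ≥ f_y/E_s = 0.0021, so compression steel does yield.
M_n = (A_s − A'_s) f_y (d − a/2) + A'_s f_y (d − d') = [1803480 × (775 − 108.72) + 283920 × (775 − 50)] × 10⁻⁶ = 1201.62 + 205.84 = 1407.46 kN·m.

M_n ≈ 1410 kN·m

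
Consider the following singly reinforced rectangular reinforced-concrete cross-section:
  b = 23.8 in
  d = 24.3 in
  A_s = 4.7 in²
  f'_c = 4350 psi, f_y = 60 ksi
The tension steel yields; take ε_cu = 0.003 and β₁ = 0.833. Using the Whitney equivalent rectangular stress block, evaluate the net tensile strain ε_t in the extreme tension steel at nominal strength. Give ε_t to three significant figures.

ε_t ≈ 0.0159

a = A_s f_y/(0.85 f'_c b) = 3.205 in.
β₁ = 0.833, so c = a/β₁ = 3.205/0.833 = 3.848 in.
From the linear strain diagram with ε_cu = 0.003: ε_t = 0.003 (d − c)/c = 0.003 × (24.3 − 3.848)/3.848 = 0.0159.
Since ε_t ≥ 0.005, the section is tension-controlled.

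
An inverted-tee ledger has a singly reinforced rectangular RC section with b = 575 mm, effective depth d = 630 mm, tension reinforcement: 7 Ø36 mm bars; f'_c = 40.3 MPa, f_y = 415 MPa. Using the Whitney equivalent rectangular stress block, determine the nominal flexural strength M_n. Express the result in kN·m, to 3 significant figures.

A_s = 7 × 1018 = 7126 mm².
T = A_s f_y = 7126 × 415 = 2957290 N = 2957.29 kN.
From C = T: a = T/(0.85 f'_c b) = 2957290/(0.85 × 40.3 × 575) = 150.14 mm.
M_n = T(d − a/2) = 2957.29 kN × (630 − 75.07) mm = 1641.09 kN·m.

M_n ≈ 1640 kN·m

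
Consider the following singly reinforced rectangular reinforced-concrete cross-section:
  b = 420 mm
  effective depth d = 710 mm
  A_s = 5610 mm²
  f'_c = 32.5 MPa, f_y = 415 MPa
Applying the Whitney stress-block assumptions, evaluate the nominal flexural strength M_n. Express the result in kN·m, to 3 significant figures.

M_n ≈ 1420 kN·m

T = A_s f_y = 5610 × 415 = 2328150 N = 2328.15 kN.
From C = T: a = T/(0.85 f'_c b) = 2328150/(0.85 × 32.5 × 420) = 200.66 mm.
M_n = T(d − a/2) = 2328.15 kN × (710 − 100.33) mm = 1419.40 kN·m.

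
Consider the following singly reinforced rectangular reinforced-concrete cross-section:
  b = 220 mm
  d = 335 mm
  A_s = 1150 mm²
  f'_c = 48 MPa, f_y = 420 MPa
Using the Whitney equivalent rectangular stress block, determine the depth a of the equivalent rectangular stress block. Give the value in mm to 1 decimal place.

a ≈ 53.8 mm

T = A_s f_y = 1150 × 420 = 483000 N = 483 kN.
Setting C = 0.85 f'_c a b equal to T: a = 483000/(0.85 × 48 × 220) = 53.8 mm.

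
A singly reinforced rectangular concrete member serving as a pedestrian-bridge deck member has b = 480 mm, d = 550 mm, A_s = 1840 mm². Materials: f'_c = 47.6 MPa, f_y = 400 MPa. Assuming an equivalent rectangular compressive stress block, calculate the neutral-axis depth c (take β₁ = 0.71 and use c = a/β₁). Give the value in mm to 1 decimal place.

c ≈ 53.4 mm

T = A_s f_y = 1840 × 400 = 736000 N = 736 kN.
Setting C = 0.85 f'_c a b equal to T: a = 736000/(0.85 × 47.6 × 480) = 37.898 mm.
With β₁ = 0.71, c = a/β₁ = 37.898/0.71 = 53.4 mm.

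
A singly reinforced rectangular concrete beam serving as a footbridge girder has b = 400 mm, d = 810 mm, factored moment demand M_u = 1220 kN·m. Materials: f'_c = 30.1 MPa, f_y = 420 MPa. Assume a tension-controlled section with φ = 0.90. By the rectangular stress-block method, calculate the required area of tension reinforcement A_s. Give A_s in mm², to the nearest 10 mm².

M_n = M_u/φ = 1220/0.90 = 1355.56 kN·m.
With M_n = 0.85 f'_c a b (d − a/2), solve the quadratic for a:
a = d − √(d² − 2M_n/(0.85 f'_c b)) = 810 − √(810² − 2 × 1355.56×10⁶/(0.85 × 30.1 × 400)) = 184.55 mm.
A_s = 0.85 f'_c a b / f_y = 0.85 × 30.1 × 184.55 × 400 / 420 = 4496.9 mm².

A_s ≈ 4500 mm²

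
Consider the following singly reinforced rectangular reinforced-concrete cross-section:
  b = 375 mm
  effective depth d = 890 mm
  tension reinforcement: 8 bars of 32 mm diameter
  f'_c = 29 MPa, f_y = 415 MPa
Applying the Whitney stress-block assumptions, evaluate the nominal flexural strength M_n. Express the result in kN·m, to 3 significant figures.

A_s = 8 × 804 = 6432 mm².
T = A_s f_y = 6432 × 415 = 2669280 N = 2669.28 kN.
From C = T: a = T/(0.85 f'_c b) = 2669280/(0.85 × 29 × 375) = 288.77 mm.
M_n = T(d − a/2) = 2669.28 kN × (890 − 144.385) mm = 1990.26 kN·m.

M_n ≈ 1990 kN·m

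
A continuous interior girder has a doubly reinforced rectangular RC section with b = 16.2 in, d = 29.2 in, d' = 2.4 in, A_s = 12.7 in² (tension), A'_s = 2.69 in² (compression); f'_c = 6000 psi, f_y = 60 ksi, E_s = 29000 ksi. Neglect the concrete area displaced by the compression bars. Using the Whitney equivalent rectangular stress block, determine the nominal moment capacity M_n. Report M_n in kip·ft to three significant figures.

M_n ≈ 1640 kip·ft

Assume both steels yield.
a = (A_s − A'_s) f_y/(0.85 f'_c b) = (12.7 − 2.69) × 60/(0.85 × 6 × 16.2) = 7.269 in.
c = a/β₁ = 7.269/0.75 = 9.692 in; ε'_s = 0.003(c − d')/c = 0.0023 ≥ ε_y = 0.0021, so the compression steel yields.
M_n = (A_s − A'_s) f_y (d − a/2) + A'_s f_y (d − d') = 600.6 × (29.2 − 3.6345) + 161.4 × (29.2 − 2.4) = 15354.6 + 4325.5 = 19680.1 kip·in = 19680.1/12 = 1640.01 kip·ft.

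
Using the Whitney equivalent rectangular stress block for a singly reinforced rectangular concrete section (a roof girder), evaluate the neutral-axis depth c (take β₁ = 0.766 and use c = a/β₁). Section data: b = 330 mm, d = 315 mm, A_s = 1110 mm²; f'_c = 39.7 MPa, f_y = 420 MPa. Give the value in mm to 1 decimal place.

T = A_s f_y = 1110 × 420 = 466200 N = 466.2 kN.
Setting C = 0.85 f'_c a b equal to T: a = 466200/(0.85 × 39.7 × 330) = 41.865 mm.
With β₁ = 0.766, c = a/β₁ = 41.865/0.766 = 54.7 mm.

c ≈ 54.7 mm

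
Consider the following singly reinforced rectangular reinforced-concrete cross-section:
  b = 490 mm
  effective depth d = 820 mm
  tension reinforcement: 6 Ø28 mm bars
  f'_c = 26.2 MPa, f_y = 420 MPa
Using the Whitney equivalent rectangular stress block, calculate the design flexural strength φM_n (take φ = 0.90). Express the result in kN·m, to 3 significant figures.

φM_n ≈ 1050 kN·m

A_s = 6 × 616 = 3696 mm².
T = A_s f_y = 3696 × 420 = 1552320 N = 1552.32 kN.
From C = T: a = T/(0.85 f'_c b) = 1552320/(0.85 × 26.2 × 490) = 142.25 mm.
M_n = T(d − a/2) = 1552.32 kN × (820 − 71.125) mm = 1162.49 kN·m.
φM_n = 0.90 × 1162.49 = 1046.24 kN·m.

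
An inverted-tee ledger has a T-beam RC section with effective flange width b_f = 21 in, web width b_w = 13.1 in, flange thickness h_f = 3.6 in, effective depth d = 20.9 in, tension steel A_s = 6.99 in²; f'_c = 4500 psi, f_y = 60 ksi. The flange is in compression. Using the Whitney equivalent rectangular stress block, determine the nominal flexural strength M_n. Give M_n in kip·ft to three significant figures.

Tension: T = A_s f_y = 6.99 × 60 = 419.4 kips.
Try a within the flange: a = T/(0.85 f'_c b_f) = 419.4/(0.85 × 4.5 × 21) = 5.221 in.
a = 5.221 > h_f = 3.6 in: the block extends into the web. Split into flange-overhang and web parts.
C_f = 0.85 f'_c (b_f − b_w) h_f = 0.85 × 4.5 × (21 − 13.1) × 3.6 = 108.8 kips.
Remaining web compression depth: a_w = (T − C_f)/(0.85 f'_c b_w) = (419.4 − 108.8)/(0.85 × 4.5 × 13.1) = 6.199 in.
M_n = C_f(d − h_f/2) + (T − C_f)(d − a_w/2) = 108.8 × (20.9 − 1.8) + 310.6 × (20.9 − 3.0995) = 2078.1 + 5528.8 = 7606.9 kip·in.
M_n = 7606.9/12 = 633.91 kip·ft.

M_n ≈ 634 kip·ft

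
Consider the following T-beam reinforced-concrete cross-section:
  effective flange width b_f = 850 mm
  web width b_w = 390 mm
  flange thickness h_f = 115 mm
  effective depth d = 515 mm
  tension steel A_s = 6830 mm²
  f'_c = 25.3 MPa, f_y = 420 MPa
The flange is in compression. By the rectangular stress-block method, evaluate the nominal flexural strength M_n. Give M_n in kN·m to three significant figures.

M_n ≈ 1230 kN·m

Tension: T = A_s f_y = 6830 × 420 = 2868600 N.
Try a within the flange: a = T/(0.85 f'_c b_f) = 2868600/(0.85 × 25.3 × 850) = 156.93 mm.
a = 156.93 > h_f = 115 mm: the block extends into the web. Split into flange-overhang and web parts.
C_f = 0.85 f'_c (b_f − b_w) h_f = 0.85 × 25.3 × (850 − 390) × 115 = 1137615 N.
Remaining web compression depth: a_w = (T − C_f)/(0.85 f'_c b_w) = (2868600 − 1137615)/(0.85 × 25.3 × 390) = 206.39 mm.
M_n = C_f(d − h_f/2) + (T − C_f)(d − a_w/2) = 1137615 × (515 − 57.5) + 1730985 × (515 − 103.195) = 520.46 + 712.83 = 1233.29 × 10⁶ N·mm.
M_n = 1233.29 kN·m.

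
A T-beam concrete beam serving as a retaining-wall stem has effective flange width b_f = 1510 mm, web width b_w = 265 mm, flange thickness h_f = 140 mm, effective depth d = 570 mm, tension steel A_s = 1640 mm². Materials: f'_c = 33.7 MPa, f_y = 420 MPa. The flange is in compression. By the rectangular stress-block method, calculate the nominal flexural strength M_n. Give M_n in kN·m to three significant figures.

Tension: T = A_s f_y = 1640 × 420 = 688800 N.
Try a within the flange: a = T/(0.85 f'_c b_f) = 688800/(0.85 × 33.7 × 1510) = 15.92 mm.
Since a = 15.92 ≤ h_f = 140 mm, the stress block lies entirely in the flange; analyse as a rectangular beam of width b_f.
M_n = T(d − a/2) = 688800 × (570 − 7.96) = 387.13 × 10⁶ N·mm.
M_n = 387.13 kN·m.

M_n ≈ 387 kN·m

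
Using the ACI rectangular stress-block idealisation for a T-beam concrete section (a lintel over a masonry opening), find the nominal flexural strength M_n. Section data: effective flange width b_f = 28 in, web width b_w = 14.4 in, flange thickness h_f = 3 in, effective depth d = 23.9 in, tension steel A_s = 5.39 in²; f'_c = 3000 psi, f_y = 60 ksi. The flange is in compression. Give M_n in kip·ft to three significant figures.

Tension: T = A_s f_y = 5.39 × 60 = 323.4 kips.
Try a within the flange: a = T/(0.85 f'_c b_f) = 323.4/(0.85 × 3 × 28) = 4.529 in.
a = 4.529 > h_f = 3 in: the block extends into the web. Split into flange-overhang and web parts.
C_f = 0.85 f'_c (b_f − b_w) h_f = 0.85 × 3 × (28 − 14.4) × 3 = 104.0 kips.
Remaining web compression depth: a_w = (T − C_f)/(0.85 f'_c b_w) = (323.4 − 104.0)/(0.85 × 3 × 14.4) = 5.975 in.
M_n = C_f(d − h_f/2) + (T − C_f)(d − a_w/2) = 104.0 × (23.9 − 1.5) + 219.4 × (23.9 − 2.9875) = 2329.6 + 4588.2 = 6917.8 kip·in.
M_n = 6917.8/12 = 576.48 kip·ft.

M_n ≈ 576 kip·ft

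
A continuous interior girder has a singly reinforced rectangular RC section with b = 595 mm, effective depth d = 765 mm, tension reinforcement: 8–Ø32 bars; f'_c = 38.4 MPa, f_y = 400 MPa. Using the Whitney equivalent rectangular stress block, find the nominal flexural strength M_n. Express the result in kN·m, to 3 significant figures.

A_s = 8 × 804 = 6432 mm².
T = A_s f_y = 6432 × 400 = 2572800 N = 2572.8 kN.
From C = T: a = T/(0.85 f'_c b) = 2572800/(0.85 × 38.4 × 595) = 132.48 mm.
M_n = T(d − a/2) = 2572.8 kN × (765 − 66.24) mm = 1797.77 kN·m.

M_n ≈ 1800 kN·m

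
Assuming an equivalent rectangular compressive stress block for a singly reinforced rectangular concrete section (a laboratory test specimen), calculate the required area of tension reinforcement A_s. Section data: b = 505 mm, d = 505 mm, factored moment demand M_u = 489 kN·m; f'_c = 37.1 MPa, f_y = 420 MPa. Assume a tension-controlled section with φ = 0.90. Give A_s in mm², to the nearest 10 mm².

A_s ≈ 2760 mm²

M_n = M_u/φ = 489/0.90 = 543.333 kN·m.
With M_n = 0.85 f'_c a b (d − a/2), solve the quadratic for a:
a = d − √(d² − 2M_n/(0.85 f'_c b)) = 505 − √(505² − 2 × 543.333×10⁶/(0.85 × 37.1 × 505)) = 72.81 mm.
A_s = 0.85 f'_c a b / f_y = 0.85 × 37.1 × 72.81 × 505 / 420 = 2760.7 mm².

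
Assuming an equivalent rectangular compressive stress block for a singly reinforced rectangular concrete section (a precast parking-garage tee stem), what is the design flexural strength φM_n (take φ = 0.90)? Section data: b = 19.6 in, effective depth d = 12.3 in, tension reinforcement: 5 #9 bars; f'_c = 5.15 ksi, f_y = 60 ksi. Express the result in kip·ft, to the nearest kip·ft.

φM_n ≈ 237 kip·ft

A_s = 5 × 1 = 5 in².
T = A_s f_y = 5 × 60 = 300 kips.
a = T/(0.85 f'_c b) = 300/(0.85 × 5.15 × 19.6) = 3.497 in.
M_n = T(d − a/2) = 300 × (12.3 − 1.7485) = 3165.5 kip·in = 3165.5/12 = 263.79 kip·ft.
φM_n = 0.90 × 263.79 = 237.41 kip·ft.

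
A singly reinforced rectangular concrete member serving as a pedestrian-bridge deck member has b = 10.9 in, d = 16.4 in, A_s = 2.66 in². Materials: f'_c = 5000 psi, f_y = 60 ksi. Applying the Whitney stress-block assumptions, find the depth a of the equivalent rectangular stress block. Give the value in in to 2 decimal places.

a ≈ 3.45 in

T = A_s f_y = 2.66 × 60 = 159.6 kips.
a = T/(0.85 f'_c b) = 159.6/(0.85 × 5 × 10.9) = 3.45 in.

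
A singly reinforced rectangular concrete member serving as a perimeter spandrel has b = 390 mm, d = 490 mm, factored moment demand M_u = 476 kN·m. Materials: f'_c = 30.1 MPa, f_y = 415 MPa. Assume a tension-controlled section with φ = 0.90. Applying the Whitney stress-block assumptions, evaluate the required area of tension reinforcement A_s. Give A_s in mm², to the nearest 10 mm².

A_s ≈ 2980 mm²

M_n = M_u/φ = 476/0.90 = 528.889 kN·m.
With M_n = 0.85 f'_c a b (d − a/2), solve the quadratic for a:
a = d − √(d² − 2M_n/(0.85 f'_c b)) = 490 − √(490² − 2 × 528.889×10⁶/(0.85 × 30.1 × 390)) = 123.82 mm.
A_s = 0.85 f'_c a b / f_y = 0.85 × 30.1 × 123.82 × 390 / 415 = 2977.1 mm².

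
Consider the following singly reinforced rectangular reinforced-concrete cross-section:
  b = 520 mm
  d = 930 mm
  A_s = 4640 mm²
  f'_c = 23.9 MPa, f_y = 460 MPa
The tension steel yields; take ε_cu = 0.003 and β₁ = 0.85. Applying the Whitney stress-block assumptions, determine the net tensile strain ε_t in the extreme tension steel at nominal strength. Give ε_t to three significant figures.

ε_t ≈ 0.00874

a = A_s f_y/(0.85 f'_c b) = 202.05 mm.
β₁ = 0.85, so c = a/β₁ = 202.05/0.85 = 237.71 mm.
From the linear strain diagram with ε_cu = 0.003: ε_t = 0.003 (d − c)/c = 0.003 × (930 − 237.71)/237.71 = 0.00874.
Since ε_t ≥ 0.005, the section is tension-controlled.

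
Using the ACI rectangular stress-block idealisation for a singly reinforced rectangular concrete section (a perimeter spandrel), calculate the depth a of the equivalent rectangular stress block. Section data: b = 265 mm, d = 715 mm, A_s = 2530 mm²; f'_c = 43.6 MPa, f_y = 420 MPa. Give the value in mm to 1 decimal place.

a ≈ 108.2 mm

T = A_s f_y = 2530 × 420 = 1062600 N = 1062.6 kN.
Setting C = 0.85 f'_c a b equal to T: a = 1062600/(0.85 × 43.6 × 265) = 108.2 mm.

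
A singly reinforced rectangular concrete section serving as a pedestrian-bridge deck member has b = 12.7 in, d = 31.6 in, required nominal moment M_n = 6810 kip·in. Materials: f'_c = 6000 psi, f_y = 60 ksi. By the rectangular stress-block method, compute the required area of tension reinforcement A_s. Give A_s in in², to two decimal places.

A_s ≈ 3.80 in²

From M_n = 0.85 f'_c a b (d − a/2):
a = d − √(d² − 2M_n/(0.85 f'_c b)) = 31.6 − √(31.6² − 2 × 6810/(0.85 × 6 × 12.7)) = 3.524 in.
A_s = 0.85 f'_c a b / f_y = 0.85 × 6 × 3.524 × 12.7 / 60 = 3.804 in².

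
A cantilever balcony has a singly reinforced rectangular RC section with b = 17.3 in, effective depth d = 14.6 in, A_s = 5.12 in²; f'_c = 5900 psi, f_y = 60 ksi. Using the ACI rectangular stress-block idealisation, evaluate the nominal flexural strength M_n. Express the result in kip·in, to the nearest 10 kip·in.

T = A_s f_y = 5.12 × 60 = 307.2 kips.
a = T/(0.85 f'_c b) = 307.2/(0.85 × 5.9 × 17.3) = 3.541 in.
M_n = T(d − a/2) = 307.2 × (14.6 − 1.7705) = 3941.2 kip·in.

M_n ≈ 3940 kip·in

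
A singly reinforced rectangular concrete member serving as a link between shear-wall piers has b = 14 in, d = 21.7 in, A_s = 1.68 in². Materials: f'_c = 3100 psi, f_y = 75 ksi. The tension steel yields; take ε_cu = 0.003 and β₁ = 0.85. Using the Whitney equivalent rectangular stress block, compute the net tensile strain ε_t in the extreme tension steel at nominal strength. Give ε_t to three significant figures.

a = A_s f_y/(0.85 f'_c b) = 3.416 in.
β₁ = 0.85, so c = a/β₁ = 3.416/0.85 = 4.019 in.
From the linear strain diagram with ε_cu = 0.003: ε_t = 0.003 (d − c)/c = 0.003 × (21.7 − 4.019)/4.019 = 0.0132.
Since ε_t ≥ 0.005, the section is tension-controlled.

ε_t ≈ 0.0132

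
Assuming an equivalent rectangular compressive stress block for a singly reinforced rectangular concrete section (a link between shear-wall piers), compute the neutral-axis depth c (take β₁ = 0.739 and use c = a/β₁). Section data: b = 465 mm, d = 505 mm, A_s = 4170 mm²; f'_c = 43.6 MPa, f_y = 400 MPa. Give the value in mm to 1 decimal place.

T = A_s f_y = 4170 × 400 = 1668000 N = 1668 kN.
Setting C = 0.85 f'_c a b equal to T: a = 1668000/(0.85 × 43.6 × 465) = 96.792 mm.
With β₁ = 0.739, c = a/β₁ = 96.792/0.739 = 131.0 mm.

c ≈ 131.0 mm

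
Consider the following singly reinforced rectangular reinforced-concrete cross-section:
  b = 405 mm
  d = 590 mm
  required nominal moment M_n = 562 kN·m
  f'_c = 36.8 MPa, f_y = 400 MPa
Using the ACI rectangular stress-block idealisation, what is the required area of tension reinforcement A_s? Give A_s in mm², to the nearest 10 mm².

With M_n = 0.85 f'_c a b (d − a/2), solve the quadratic for a:
a = d − √(d² − 2M_n/(0.85 f'_c b)) = 590 − √(590² − 2 × 562×10⁶/(0.85 × 36.8 × 405)) = 80.71 mm.
A_s = 0.85 f'_c a b / f_y = 0.85 × 36.8 × 80.71 × 405 / 400 = 2556.2 mm².

A_s ≈ 2560 mm²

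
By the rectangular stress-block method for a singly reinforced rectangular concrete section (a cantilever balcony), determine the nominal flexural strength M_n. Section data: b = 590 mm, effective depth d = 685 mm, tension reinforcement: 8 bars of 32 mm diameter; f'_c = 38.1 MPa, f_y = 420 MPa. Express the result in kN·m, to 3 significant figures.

M_n ≈ 1660 kN·m

A_s = 8 × 804 = 6432 mm².
T = A_s f_y = 6432 × 420 = 2701440 N = 2701.44 kN.
From C = T: a = T/(0.85 f'_c b) = 2701440/(0.85 × 38.1 × 590) = 141.38 mm.
M_n = T(d − a/2) = 2701.44 kN × (685 − 70.69) mm = 1659.52 kN·m.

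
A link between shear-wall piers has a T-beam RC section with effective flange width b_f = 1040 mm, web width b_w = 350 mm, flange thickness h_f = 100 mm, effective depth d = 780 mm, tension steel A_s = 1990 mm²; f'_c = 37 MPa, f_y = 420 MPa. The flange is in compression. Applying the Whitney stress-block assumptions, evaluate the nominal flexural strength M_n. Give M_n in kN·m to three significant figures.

M_n ≈ 641 kN·m

Tension: T = A_s f_y = 1990 × 420 = 835800 N.
Try a within the flange: a = T/(0.85 f'_c b_f) = 835800/(0.85 × 37 × 1040) = 25.55 mm.
Since a = 25.55 ≤ h_f = 100 mm, the stress block lies entirely in the flange; analyse as a rectangular beam of width b_f.
M_n = T(d − a/2) = 835800 × (780 − 12.775) = 641.25 × 10⁶ N·mm.
M_n = 641.25 kN·m.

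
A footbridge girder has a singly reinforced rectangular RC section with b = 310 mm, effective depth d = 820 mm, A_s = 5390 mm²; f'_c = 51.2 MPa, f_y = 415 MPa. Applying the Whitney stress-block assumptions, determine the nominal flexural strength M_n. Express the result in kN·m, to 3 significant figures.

M_n ≈ 1650 kN·m

T = A_s f_y = 5390 × 415 = 2236850 N = 2236.85 kN.
From C = T: a = T/(0.85 f'_c b) = 2236850/(0.85 × 51.2 × 310) = 165.80 mm.
M_n = T(d − a/2) = 2236.85 kN × (820 − 82.9) mm = 1648.78 kN·m.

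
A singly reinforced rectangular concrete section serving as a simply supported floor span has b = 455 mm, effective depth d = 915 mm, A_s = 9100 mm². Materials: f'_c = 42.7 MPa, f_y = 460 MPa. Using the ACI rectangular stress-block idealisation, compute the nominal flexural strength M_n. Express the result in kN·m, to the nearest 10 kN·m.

M_n ≈ 3300 kN·m

T = A_s f_y = 9100 × 460 = 4186000 N = 4186 kN.
From C = T: a = T/(0.85 f'_c b) = 4186000/(0.85 × 42.7 × 455) = 253.48 mm.
M_n = T(d − a/2) = 4186 kN × (915 − 126.74) mm = 3299.66 kN·m.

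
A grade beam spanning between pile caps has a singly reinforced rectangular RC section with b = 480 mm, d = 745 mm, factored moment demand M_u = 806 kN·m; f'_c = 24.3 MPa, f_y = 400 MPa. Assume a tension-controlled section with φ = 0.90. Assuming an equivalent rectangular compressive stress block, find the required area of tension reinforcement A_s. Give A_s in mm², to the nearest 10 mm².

A_s ≈ 3300 mm²

M_n = M_u/φ = 806/0.90 = 895.556 kN·m.
With M_n = 0.85 f'_c a b (d − a/2), solve the quadratic for a:
a = d − √(d² − 2M_n/(0.85 f'_c b)) = 745 − √(745² − 2 × 895.556×10⁶/(0.85 × 24.3 × 480)) = 133.14 mm.
A_s = 0.85 f'_c a b / f_y = 0.85 × 24.3 × 133.14 × 480 / 400 = 3300.0 mm².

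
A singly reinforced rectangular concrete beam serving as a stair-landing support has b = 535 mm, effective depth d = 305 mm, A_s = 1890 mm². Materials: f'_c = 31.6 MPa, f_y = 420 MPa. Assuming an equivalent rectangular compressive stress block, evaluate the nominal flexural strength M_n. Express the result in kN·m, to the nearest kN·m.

T = A_s f_y = 1890 × 420 = 793800 N = 793.8 kN.
From C = T: a = T/(0.85 f'_c b) = 793800/(0.85 × 31.6 × 535) = 55.24 mm.
M_n = T(d − a/2) = 793.8 kN × (305 − 27.62) mm = 220.18 kN·m.

M_n ≈ 220 kN·m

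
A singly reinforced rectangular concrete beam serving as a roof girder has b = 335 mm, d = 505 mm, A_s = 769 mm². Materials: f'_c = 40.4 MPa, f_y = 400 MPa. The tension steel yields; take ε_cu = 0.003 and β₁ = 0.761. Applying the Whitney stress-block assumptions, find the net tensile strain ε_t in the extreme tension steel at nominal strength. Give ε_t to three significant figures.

ε_t ≈ 0.0401

a = A_s f_y/(0.85 f'_c b) = 26.74 mm.
β₁ = 0.761, so c = a/β₁ = 26.74/0.761 = 35.14 mm.
From the linear strain diagram with ε_cu = 0.003: ε_t = 0.003 (d − c)/c = 0.003 × (505 − 35.14)/35.14 = 0.0401.
Since ε_t ≥ 0.005, the section is tension-controlled.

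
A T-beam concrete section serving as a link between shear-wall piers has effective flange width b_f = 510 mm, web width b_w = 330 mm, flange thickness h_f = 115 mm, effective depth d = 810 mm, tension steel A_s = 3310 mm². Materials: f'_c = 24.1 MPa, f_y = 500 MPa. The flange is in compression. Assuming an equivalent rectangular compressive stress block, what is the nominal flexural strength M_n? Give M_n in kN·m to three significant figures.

Tension: T = A_s f_y = 3310 × 500 = 1655000 N.
Try a within the flange: a = T/(0.85 f'_c b_f) = 1655000/(0.85 × 24.1 × 510) = 158.41 mm.
a = 158.41 > h_f = 115 mm: the block extends into the web. Split into flange-overhang and web parts.
C_f = 0.85 f'_c (b_f − b_w) h_f = 0.85 × 24.1 × (510 − 330) × 115 = 424040 N.
Remaining web compression depth: a_w = (T − C_f)/(0.85 f'_c b_w) = (1655000 − 424040)/(0.85 × 24.1 × 330) = 182.09 mm.
M_n = C_f(d − h_f/2) + (T − C_f)(d − a_w/2) = 424040 × (810 − 57.5) + 1230960 × (810 − 91.045) = 319.09 + 885.00 = 1204.09 × 10⁶ N·mm.
M_n = 1204.09 kN·m.

M_n ≈ 1200 kN·m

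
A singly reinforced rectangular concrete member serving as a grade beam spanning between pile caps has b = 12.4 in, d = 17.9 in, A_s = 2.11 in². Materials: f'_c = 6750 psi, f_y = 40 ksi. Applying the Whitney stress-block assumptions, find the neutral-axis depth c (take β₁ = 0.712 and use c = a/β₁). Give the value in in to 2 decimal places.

c ≈ 1.67 in

T = A_s f_y = 2.11 × 40 = 84.4 kips.
a = T/(0.85 f'_c b) = 84.4/(0.85 × 6.75 × 12.4) = 1.1863 in.
With β₁ = 0.712, c = a/β₁ = 1.1863/0.712 = 1.67 in.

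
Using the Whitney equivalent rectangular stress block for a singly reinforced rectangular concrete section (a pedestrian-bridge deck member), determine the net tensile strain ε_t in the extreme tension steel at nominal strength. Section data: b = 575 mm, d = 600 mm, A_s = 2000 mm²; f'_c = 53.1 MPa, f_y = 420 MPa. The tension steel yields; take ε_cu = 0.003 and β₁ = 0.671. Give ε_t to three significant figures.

ε_t ≈ 0.0343

a = A_s f_y/(0.85 f'_c b) = 32.37 mm.
β₁ = 0.671, so c = a/β₁ = 32.37/0.671 = 48.24 mm.
From the linear strain diagram with ε_cu = 0.003: ε_t = 0.003 (d − c)/c = 0.003 × (600 − 48.24)/48.24 = 0.0343.
Since ε_t ≥ 0.005, the section is tension-controlled.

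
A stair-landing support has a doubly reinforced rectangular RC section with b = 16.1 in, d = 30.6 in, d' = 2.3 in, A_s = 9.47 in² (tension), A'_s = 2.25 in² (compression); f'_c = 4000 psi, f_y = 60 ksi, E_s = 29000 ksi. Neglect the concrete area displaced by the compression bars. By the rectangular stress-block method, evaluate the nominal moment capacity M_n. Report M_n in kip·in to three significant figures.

M_n ≈ 15400 kip·in

Assume both steels yield.
a = (A_s − A'_s) f_y/(0.85 f'_c b) = (9.47 − 2.25) × 60/(0.85 × 4 × 16.1) = 7.914 in.
c = a/β₁ = 7.914/0.85 = 9.311 in; ε'_s = 0.003(c − d')/c = 0.0023 ≥ ε_y = 0.0021, so the compression steel yields.
M_n = (A_s − A'_s) f_y (d − a/2) + A'_s f_y (d − d') = 433.2 × (30.6 − 3.957) + 135 × (30.6 − 2.3) = 11541.7 + 3820.5 = 15362.2 kip·in.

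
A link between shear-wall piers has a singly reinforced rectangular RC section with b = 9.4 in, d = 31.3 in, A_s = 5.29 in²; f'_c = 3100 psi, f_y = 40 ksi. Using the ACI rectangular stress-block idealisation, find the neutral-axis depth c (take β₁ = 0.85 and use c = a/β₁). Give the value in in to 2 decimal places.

T = A_s f_y = 5.29 × 40 = 211.6 kips.
a = T/(0.85 f'_c b) = 211.6/(0.85 × 3.1 × 9.4) = 8.5429 in.
With β₁ = 0.85, c = a/β₁ = 8.5429/0.85 = 10.05 in.

c ≈ 10.05 in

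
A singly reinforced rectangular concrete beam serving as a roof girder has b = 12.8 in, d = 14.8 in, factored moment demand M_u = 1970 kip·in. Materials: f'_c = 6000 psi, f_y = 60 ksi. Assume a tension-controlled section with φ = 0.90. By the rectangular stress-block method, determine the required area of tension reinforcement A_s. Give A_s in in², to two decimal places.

M_n = M_u/φ = 1970/0.90 = 2188.89 kip·in.
From M_n = 0.85 f'_c a b (d − a/2):
a = d − √(d² − 2M_n/(0.85 f'_c b)) = 14.8 − √(14.8² − 2 × 2188.89/(0.85 × 6 × 12.8)) = 2.472 in.
A_s = 0.85 f'_c a b / f_y = 0.85 × 6 × 2.472 × 12.8 / 60 = 2.690 in².

A_s ≈ 2.69 in²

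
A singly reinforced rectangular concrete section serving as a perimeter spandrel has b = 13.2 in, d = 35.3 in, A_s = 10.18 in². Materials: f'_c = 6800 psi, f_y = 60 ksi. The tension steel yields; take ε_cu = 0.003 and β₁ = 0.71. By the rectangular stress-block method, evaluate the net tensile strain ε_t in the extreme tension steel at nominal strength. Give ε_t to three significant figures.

ε_t ≈ 0.00639

a = A_s f_y/(0.85 f'_c b) = 8.006 in.
β₁ = 0.71, so c = a/β₁ = 8.006/0.71 = 11.276 in.
From the linear strain diagram with ε_cu = 0.003: ε_t = 0.003 (d − c)/c = 0.003 × (35.3 − 11.276)/11.276 = 0.00639.
Since ε_t ≥ 0.005, the section is tension-controlled.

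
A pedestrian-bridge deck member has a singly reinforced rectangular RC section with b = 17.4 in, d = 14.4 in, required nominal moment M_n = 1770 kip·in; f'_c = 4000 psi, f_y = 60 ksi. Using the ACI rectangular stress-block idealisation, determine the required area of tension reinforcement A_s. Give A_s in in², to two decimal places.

From M_n = 0.85 f'_c a b (d − a/2):
a = d − √(d² − 2M_n/(0.85 f'_c b)) = 14.4 − √(14.4² − 2 × 1770/(0.85 × 4 × 17.4)) = 2.254 in.
A_s = 0.85 f'_c a b / f_y = 0.85 × 4 × 2.254 × 17.4 / 60 = 2.222 in².

A_s ≈ 2.22 in²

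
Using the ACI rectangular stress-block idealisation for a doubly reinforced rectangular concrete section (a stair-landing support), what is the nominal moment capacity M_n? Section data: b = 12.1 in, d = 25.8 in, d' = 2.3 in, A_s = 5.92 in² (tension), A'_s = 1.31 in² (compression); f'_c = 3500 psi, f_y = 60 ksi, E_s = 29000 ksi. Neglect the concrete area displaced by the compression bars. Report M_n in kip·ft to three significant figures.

M_n ≈ 660 kip·ft

Assume both steels yield.
a = (A_s − A'_s) f_y/(0.85 f'_c b) = (5.92 − 1.31) × 60/(0.85 × 3.5 × 12.1) = 7.684 in.
c = a/β₁ = 7.684/0.85 = 9.040 in; ε'_s = 0.003(c − d')/c = 0.0022 ≥ ε_y = 0.0021, so the compression steel yields.
M_n = (A_s − A'_s) f_y (d − a/2) + A'_s f_y (d − d') = 276.6 × (25.8 − 3.842) + 78.6 × (25.8 − 2.3) = 6073.6 + 1847.1 = 7920.7 kip·in = 7920.7/12 = 660.06 kip·ft.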